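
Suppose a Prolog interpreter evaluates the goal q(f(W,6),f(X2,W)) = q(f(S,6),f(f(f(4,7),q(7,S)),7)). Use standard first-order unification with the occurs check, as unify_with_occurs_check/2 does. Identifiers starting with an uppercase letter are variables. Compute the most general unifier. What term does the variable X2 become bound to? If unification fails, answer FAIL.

Decompose q/2: f(W,6) = f(S,6),  f(X2,W) = f(f(f(4,7),q(7,S)),7).
Decompose f/2: W = S,  6 = 6.
Bind W := S; substituting into the one remaining equation that mentions W gives: f(X2,S) = f(f(f(4,7),q(7,S)),7).
Delete trivial equation 6 = 6.
Decompose f/2: X2 = f(f(4,7),q(7,S)),  S = 7.
Bind X2 := f(f(4,7),q(7,S)); no other remaining equation mentions X2.
Bind S := 7. Substituting into the earlier bindings gives W := 7, X2 := f(f(4,7),q(7,7)).
MGU = { W -> 7, X2 -> f(f(4,7),q(7,7)), S -> 7 }, so X2 -> f(f(4,7),q(7,7)).

f(f(4,7),q(7,7))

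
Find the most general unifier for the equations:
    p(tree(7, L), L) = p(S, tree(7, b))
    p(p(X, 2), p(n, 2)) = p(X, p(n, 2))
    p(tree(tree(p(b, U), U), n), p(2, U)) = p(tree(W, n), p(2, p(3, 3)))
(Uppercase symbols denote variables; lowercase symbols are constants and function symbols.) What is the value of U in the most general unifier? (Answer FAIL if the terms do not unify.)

FAIL

Decompose p/2: tree(7, L) = S,  L = tree(7, b).
Bind S := tree(7, L); no other remaining equation mentions S.
Bind L := tree(7, b); no other remaining equation mentions L. Substituting into the earlier binding gives S := tree(7, tree(7, b)).
Decompose p/2: p(X, 2) = X,  p(n, 2) = p(n, 2).
Occurs check fails: X occurs in p(X, 2); the equation X = p(X, 2) has no finite solution.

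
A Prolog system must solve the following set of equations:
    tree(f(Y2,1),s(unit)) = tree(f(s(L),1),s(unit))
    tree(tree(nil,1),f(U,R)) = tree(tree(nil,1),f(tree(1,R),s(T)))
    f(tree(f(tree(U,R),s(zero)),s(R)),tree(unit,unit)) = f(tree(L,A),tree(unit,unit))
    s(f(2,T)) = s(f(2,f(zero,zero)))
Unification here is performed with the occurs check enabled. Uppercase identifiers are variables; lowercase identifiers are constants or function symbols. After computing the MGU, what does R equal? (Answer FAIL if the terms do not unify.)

s(f(zero,zero))

Decompose tree/2: f(Y2,1) = f(s(L),1),  s(unit) = s(unit).
Decompose f/2: Y2 = s(L),  1 = 1.
Bind Y2 := s(L); no other remaining equation mentions Y2.
Delete trivial equation 1 = 1.
Delete trivial equation s(unit) = s(unit).
Decompose tree/2: tree(nil,1) = tree(nil,1),  f(U,R) = f(tree(1,R),s(T)).
Delete trivial equation tree(nil,1) = tree(nil,1).
Decompose f/2: U = tree(1,R),  R = s(T).
Bind U := tree(1,R); substituting into the one remaining equation that mentions U gives: f(tree(f(tree(tree(1,R),R),s(zero)),s(R)),tree(unit,unit)) = f(tree(L,A),tree(unit,unit)).
Bind R := s(T); substituting into the one remaining equation that mentions R gives: f(tree(f(tree(tree(1,s(T)),s(T)),s(zero)),s(s(T))),tree(unit,unit)) = f(tree(L,A),tree(unit,unit)). Substituting into the earlier binding gives U := tree(1,s(T)).
Decompose f/2: tree(f(tree(tree(1,s(T)),s(T)),s(zero)),s(s(T))) = tree(L,A),  tree(unit,unit) = tree(unit,unit).
Decompose tree/2: f(tree(tree(1,s(T)),s(T)),s(zero)) = L,  s(s(T)) = A.
Bind L := f(tree(tree(1,s(T)),s(T)),s(zero)); no other remaining equation mentions L. Substituting into the earlier binding gives Y2 := s(f(tree(tree(1,s(T)),s(T)),s(zero))).
Bind A := s(s(T)); no other remaining equation mentions A.
Delete trivial equation tree(unit,unit) = tree(unit,unit).
Decompose s/1: f(2,T) = f(2,f(zero,zero)).
Decompose f/2: 2 = 2,  T = f(zero,zero).
Delete trivial equation 2 = 2.
Bind T := f(zero,zero). Substituting into the earlier bindings gives Y2 := s(f(tree(tree(1,s(f(zero,zero))),s(f(zero,zero))),s(zero))), U := tree(1,s(f(zero,zero))), R := s(f(zero,zero)), L := f(tree(tree(1,s(f(zero,zero))),s(f(zero,zero))),s(zero)), A := s(s(f(zero,zero))).
MGU = { Y2 ↦ s(f(tree(tree(1,s(f(zero,zero))),s(f(zero,zero))),s(zero))), U ↦ tree(1,s(f(zero,zero))), R ↦ s(f(zero,zero)), L ↦ f(tree(tree(1,s(f(zero,zero))),s(f(zero,zero))),s(zero)), A ↦ s(s(f(zero,zero))), T ↦ f(zero,zero) }, so R ↦ s(f(zero,zero)).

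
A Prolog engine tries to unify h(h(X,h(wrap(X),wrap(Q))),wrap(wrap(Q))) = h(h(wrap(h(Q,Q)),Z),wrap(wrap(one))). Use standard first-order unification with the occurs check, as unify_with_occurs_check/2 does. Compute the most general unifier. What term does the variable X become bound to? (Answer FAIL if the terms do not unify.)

wrap(h(one,one))

Decompose h/2: h(X,h(wrap(X),wrap(Q))) = h(wrap(h(Q,Q)),Z),  wrap(wrap(Q)) = wrap(wrap(one)).
Decompose h/2: X = wrap(h(Q,Q)),  h(wrap(X),wrap(Q)) = Z.
Bind X := wrap(h(Q,Q)); substituting into the one remaining equation that mentions X gives: h(wrap(wrap(h(Q,Q))),wrap(Q)) = Z.
Bind Z := h(wrap(wrap(h(Q,Q))),wrap(Q)); no other remaining equation mentions Z.
Decompose wrap/1: wrap(Q) = wrap(one).
Decompose wrap/1: Q = one.
Bind Q := one. Substituting into the earlier bindings gives X := wrap(h(one,one)), Z := h(wrap(wrap(h(one,one))),wrap(one)).
MGU = { X -> wrap(h(one,one)), Z -> h(wrap(wrap(h(one,one))),wrap(one)), Q -> one }, so X -> wrap(h(one,one)).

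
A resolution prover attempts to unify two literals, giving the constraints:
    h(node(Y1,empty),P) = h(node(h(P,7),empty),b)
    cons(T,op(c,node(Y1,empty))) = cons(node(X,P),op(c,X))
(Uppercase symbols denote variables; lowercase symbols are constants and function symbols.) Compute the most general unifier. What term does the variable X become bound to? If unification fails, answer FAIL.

Decompose h/2: node(Y1,empty) = node(h(P,7),empty),  P = b.
Decompose node/2: Y1 = h(P,7),  empty = empty.
Bind Y1 := h(P,7); substituting into the one remaining equation that mentions Y1 gives: cons(T,op(c,node(h(P,7),empty))) = cons(node(X,P),op(c,X)).
Delete trivial equation empty = empty.
Bind P := b; substituting into the remaining equation gives: cons(T,op(c,node(h(b,7),empty))) = cons(node(X,b),op(c,X)). Substituting into the earlier binding gives Y1 := h(b,7).
Decompose cons/2: T = node(X,b),  op(c,node(h(b,7),empty)) = op(c,X).
Bind T := node(X,b); no other remaining equation mentions T.
Decompose op/2: c = c,  node(h(b,7),empty) = X.
Delete trivial equation c = c.
Bind X := node(h(b,7),empty). Substituting into the earlier binding gives T := node(node(h(b,7),empty),b).
MGU = { Y1 := h(b,7), P := b, T := node(node(h(b,7),empty),b), X := node(h(b,7),empty) }, so X := node(h(b,7),empty).

node(h(b,7),empty)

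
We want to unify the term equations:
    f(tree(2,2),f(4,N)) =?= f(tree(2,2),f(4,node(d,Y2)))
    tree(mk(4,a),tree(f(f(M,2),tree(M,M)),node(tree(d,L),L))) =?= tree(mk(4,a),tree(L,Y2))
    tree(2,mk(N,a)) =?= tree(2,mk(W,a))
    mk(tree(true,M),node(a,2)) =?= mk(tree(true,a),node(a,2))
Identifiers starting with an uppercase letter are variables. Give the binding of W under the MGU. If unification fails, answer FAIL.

Decompose f/2: tree(2,2) =?= tree(2,2),  f(4,N) =?= f(4,node(d,Y2)).
Delete trivial equation tree(2,2) =?= tree(2,2).
Decompose f/2: 4 =?= 4,  N =?= node(d,Y2).
Delete trivial equation 4 =?= 4.
Bind N := node(d,Y2); substituting into the one remaining equation that mentions N gives: tree(2,mk(node(d,Y2),a)) =?= tree(2,mk(W,a)).
Decompose tree/2: mk(4,a) =?= mk(4,a),  tree(f(f(M,2),tree(M,M)),node(tree(d,L),L)) =?= tree(L,Y2).
Delete trivial equation mk(4,a) =?= mk(4,a).
Decompose tree/2: f(f(M,2),tree(M,M)) =?= L,  node(tree(d,L),L) =?= Y2.
Bind L := f(f(M,2),tree(M,M)); substituting into the one remaining equation that mentions L gives: node(tree(d,f(f(M,2),tree(M,M))),f(f(M,2),tree(M,M))) =?= Y2.
Bind Y2 := node(tree(d,f(f(M,2),tree(M,M))),f(f(M,2),tree(M,M))); substituting into the one remaining equation that mentions Y2 gives: tree(2,mk(node(d,node(tree(d,f(f(M,2),tree(M,M))),f(f(M,2),tree(M,M)))),a)) =?= tree(2,mk(W,a)). Substituting into the earlier binding gives N := node(d,node(tree(d,f(f(M,2),tree(M,M))),f(f(M,2),tree(M,M)))).
Decompose tree/2: 2 =?= 2,  mk(node(d,node(tree(d,f(f(M,2),tree(M,M))),f(f(M,2),tree(M,M)))),a) =?= mk(W,a).
Delete trivial equation 2 =?= 2.
Decompose mk/2: node(d,node(tree(d,f(f(M,2),tree(M,M))),f(f(M,2),tree(M,M)))) =?= W,  a =?= a.
Bind W := node(d,node(tree(d,f(f(M,2),tree(M,M))),f(f(M,2),tree(M,M)))); no other remaining equation mentions W.
Delete trivial equation a =?= a.
Decompose mk/2: tree(true,M) =?= tree(true,a),  node(a,2) =?= node(a,2).
Decompose tree/2: true =?= true,  M =?= a.
Delete trivial equation true =?= true.
Bind M := a; no other remaining equation mentions M. Substituting into the earlier bindings gives N := node(d,node(tree(d,f(f(a,2),tree(a,a))),f(f(a,2),tree(a,a)))), L := f(f(a,2),tree(a,a)), Y2 := node(tree(d,f(f(a,2),tree(a,a))),f(f(a,2),tree(a,a))), W := node(d,node(tree(d,f(f(a,2),tree(a,a))),f(f(a,2),tree(a,a)))).
Delete trivial equation node(a,2) =?= node(a,2).
MGU = { N := node(d,node(tree(d,f(f(a,2),tree(a,a))),f(f(a,2),tree(a,a)))), L := f(f(a,2),tree(a,a)), Y2 := node(tree(d,f(f(a,2),tree(a,a))),f(f(a,2),tree(a,a))), W := node(d,node(tree(d,f(f(a,2),tree(a,a))),f(f(a,2),tree(a,a)))), M := a }, so W := node(d,node(tree(d,f(f(a,2),tree(a,a))),f(f(a,2),tree(a,a)))).

node(d,node(tree(d,f(f(a,2),tree(a,a))),f(f(a,2),tree(a,a))))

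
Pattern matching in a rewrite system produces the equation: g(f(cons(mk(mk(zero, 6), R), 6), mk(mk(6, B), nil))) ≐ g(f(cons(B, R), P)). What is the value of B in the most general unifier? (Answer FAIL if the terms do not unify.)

Decompose g/1: f(cons(mk(mk(zero, 6), R), 6), mk(mk(6, B), nil)) ≐ f(cons(B, R), P).
Decompose f/2: cons(mk(mk(zero, 6), R), 6) ≐ cons(B, R),  mk(mk(6, B), nil) ≐ P.
Decompose cons/2: mk(mk(zero, 6), R) ≐ B,  6 ≐ R.
Bind B := mk(mk(zero, 6), R); substituting into the one remaining equation that mentions B gives: mk(mk(6, mk(mk(zero, 6), R)), nil) ≐ P.
Bind R := 6; substituting into the remaining equation gives: mk(mk(6, mk(mk(zero, 6), 6)), nil) ≐ P. Substituting into the earlier binding gives B := mk(mk(zero, 6), 6).
Bind P := mk(mk(6, mk(mk(zero, 6), 6)), nil).
MGU = { B := mk(mk(zero, 6), 6), R := 6, P := mk(mk(6, mk(mk(zero, 6), 6)), nil) }, so B := mk(mk(zero, 6), 6).

mk(mk(zero, 6), 6)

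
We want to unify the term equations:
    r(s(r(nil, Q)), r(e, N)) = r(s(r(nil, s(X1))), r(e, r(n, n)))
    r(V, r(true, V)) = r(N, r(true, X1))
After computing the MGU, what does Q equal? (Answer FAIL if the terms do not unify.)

s(r(n, n))

Decompose r/2: s(r(nil, Q)) = s(r(nil, s(X1))),  r(e, N) = r(e, r(n, n)).
Decompose s/1: r(nil, Q) = r(nil, s(X1)).
Decompose r/2: nil = nil,  Q = s(X1).
Delete trivial equation nil = nil.
Bind Q := s(X1); no other remaining equation mentions Q.
Decompose r/2: e = e,  N = r(n, n).
Delete trivial equation e = e.
Bind N := r(n, n); substituting into the remaining equation gives: r(V, r(true, V)) = r(r(n, n), r(true, X1)).
Decompose r/2: V = r(n, n),  r(true, V) = r(true, X1).
Bind V := r(n, n); substituting into the remaining equation gives: r(true, r(n, n)) = r(true, X1).
Decompose r/2: true = true,  r(n, n) = X1.
Delete trivial equation true = true.
Bind X1 := r(n, n). Substituting into the earlier binding gives Q := s(r(n, n)).
MGU = { Q -> s(r(n, n)), N -> r(n, n), V -> r(n, n), X1 -> r(n, n) }, so Q -> s(r(n, n)).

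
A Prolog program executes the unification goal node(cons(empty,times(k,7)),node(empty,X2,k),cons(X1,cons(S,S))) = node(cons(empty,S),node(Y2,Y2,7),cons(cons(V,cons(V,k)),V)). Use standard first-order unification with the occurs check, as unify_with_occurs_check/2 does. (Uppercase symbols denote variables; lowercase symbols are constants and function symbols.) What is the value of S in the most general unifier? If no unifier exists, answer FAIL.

FAIL

Decompose node/3: cons(empty,times(k,7)) = cons(empty,S),  node(empty,X2,k) = node(Y2,Y2,7),  cons(X1,cons(S,S)) = cons(cons(V,cons(V,k)),V).
Decompose cons/2: empty = empty,  times(k,7) = S.
Delete trivial equation empty = empty.
Bind S := times(k,7); substituting into the one remaining equation that mentions S gives: cons(X1,cons(times(k,7),times(k,7))) = cons(cons(V,cons(V,k)),V).
Decompose node/3: empty = Y2,  X2 = Y2,  k = 7.
Bind Y2 := empty; substituting into the one remaining equation that mentions Y2 gives: X2 = empty.
Bind X2 := empty; no other remaining equation mentions X2.
Clash: constants k and 7 differ; no unifier exists.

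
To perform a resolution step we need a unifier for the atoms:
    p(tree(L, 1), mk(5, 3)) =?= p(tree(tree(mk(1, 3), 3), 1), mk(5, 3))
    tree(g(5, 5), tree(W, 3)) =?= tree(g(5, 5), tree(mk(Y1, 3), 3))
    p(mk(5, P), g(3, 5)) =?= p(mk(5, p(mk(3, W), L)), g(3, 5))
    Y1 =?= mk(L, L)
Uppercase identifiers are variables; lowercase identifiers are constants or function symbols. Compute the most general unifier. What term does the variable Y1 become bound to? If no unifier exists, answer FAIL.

mk(tree(mk(1, 3), 3), tree(mk(1, 3), 3))

Decompose p/2: tree(L, 1) =?= tree(tree(mk(1, 3), 3), 1),  mk(5, 3) =?= mk(5, 3).
Decompose tree/2: L =?= tree(mk(1, 3), 3),  1 =?= 1.
Bind L := tree(mk(1, 3), 3); substituting into the 2 remaining equations that mention L gives: p(mk(5, P), g(3, 5)) =?= p(mk(5, p(mk(3, W), tree(mk(1, 3), 3))), g(3, 5)),  Y1 =?= mk(tree(mk(1, 3), 3), tree(mk(1, 3), 3)).
Delete trivial equation 1 =?= 1.
Delete trivial equation mk(5, 3) =?= mk(5, 3).
Decompose tree/2: g(5, 5) =?= g(5, 5),  tree(W, 3) =?= tree(mk(Y1, 3), 3).
Delete trivial equation g(5, 5) =?= g(5, 5).
Decompose tree/2: W =?= mk(Y1, 3),  3 =?= 3.
Bind W := mk(Y1, 3); substituting into the one remaining equation that mentions W gives: p(mk(5, P), g(3, 5)) =?= p(mk(5, p(mk(3, mk(Y1, 3)), tree(mk(1, 3), 3))), g(3, 5)).
Delete trivial equation 3 =?= 3.
Decompose p/2: mk(5, P) =?= mk(5, p(mk(3, mk(Y1, 3)), tree(mk(1, 3), 3))),  g(3, 5) =?= g(3, 5).
Decompose mk/2: 5 =?= 5,  P =?= p(mk(3, mk(Y1, 3)), tree(mk(1, 3), 3)).
Delete trivial equation 5 =?= 5.
Bind P := p(mk(3, mk(Y1, 3)), tree(mk(1, 3), 3)); no other remaining equation mentions P.
Delete trivial equation g(3, 5) =?= g(3, 5).
Bind Y1 := mk(tree(mk(1, 3), 3), tree(mk(1, 3), 3)). Substituting into the earlier bindings gives W := mk(mk(tree(mk(1, 3), 3), tree(mk(1, 3), 3)), 3), P := p(mk(3, mk(mk(tree(mk(1, 3), 3), tree(mk(1, 3), 3)), 3)), tree(mk(1, 3), 3)).
MGU = { L := tree(mk(1, 3), 3), W := mk(mk(tree(mk(1, 3), 3), tree(mk(1, 3), 3)), 3), P := p(mk(3, mk(mk(tree(mk(1, 3), 3), tree(mk(1, 3), 3)), 3)), tree(mk(1, 3), 3)), Y1 := mk(tree(mk(1, 3), 3), tree(mk(1, 3), 3)) }, so Y1 := mk(tree(mk(1, 3), 3), tree(mk(1, 3), 3)).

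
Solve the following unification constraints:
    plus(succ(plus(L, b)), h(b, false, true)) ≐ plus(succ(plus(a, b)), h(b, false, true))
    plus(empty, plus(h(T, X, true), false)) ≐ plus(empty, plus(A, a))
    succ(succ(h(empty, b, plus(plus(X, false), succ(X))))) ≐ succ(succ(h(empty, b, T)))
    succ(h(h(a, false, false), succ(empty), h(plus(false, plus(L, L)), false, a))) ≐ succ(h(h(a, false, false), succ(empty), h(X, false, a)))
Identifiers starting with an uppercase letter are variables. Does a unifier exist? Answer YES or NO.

Decompose plus/2: succ(plus(L, b)) ≐ succ(plus(a, b)),  h(b, false, true) ≐ h(b, false, true).
Decompose succ/1: plus(L, b) ≐ plus(a, b).
Decompose plus/2: L ≐ a,  b ≐ b.
Bind L := a; substituting into the one remaining equation that mentions L gives: succ(h(h(a, false, false), succ(empty), h(plus(false, plus(a, a)), false, a))) ≐ succ(h(h(a, false, false), succ(empty), h(X, false, a))).
Delete trivial equation b ≐ b.
Delete trivial equation h(b, false, true) ≐ h(b, false, true).
Decompose plus/2: empty ≐ empty,  plus(h(T, X, true), false) ≐ plus(A, a).
Delete trivial equation empty ≐ empty.
Decompose plus/2: h(T, X, true) ≐ A,  false ≐ a.
Bind A := h(T, X, true); no other remaining equation mentions A.
Clash: constants false and a differ; no unifier exists.

NO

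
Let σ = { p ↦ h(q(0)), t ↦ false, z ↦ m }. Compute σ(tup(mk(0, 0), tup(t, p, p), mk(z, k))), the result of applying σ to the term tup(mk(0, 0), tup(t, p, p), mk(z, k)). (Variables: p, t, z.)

Replace each occurrence of p with h(q(0)).
Replace each occurrence of t with false.
Replace each occurrence of z with m.
Result: tup(mk(0, 0), tup(false, h(q(0)), h(q(0))), mk(m, k)).

tup(mk(0, 0), tup(false, h(q(0)), h(q(0))), mk(m, k))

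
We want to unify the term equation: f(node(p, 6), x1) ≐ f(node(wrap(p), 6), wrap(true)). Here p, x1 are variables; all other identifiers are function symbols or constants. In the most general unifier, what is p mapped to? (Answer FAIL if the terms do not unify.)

Decompose f/2: node(p, 6) ≐ node(wrap(p), 6),  x1 ≐ wrap(true).
Decompose node/2: p ≐ wrap(p),  6 ≐ 6.
Occurs check fails: p occurs in wrap(p); the equation p ≐ wrap(p) has no finite solution.

FAIL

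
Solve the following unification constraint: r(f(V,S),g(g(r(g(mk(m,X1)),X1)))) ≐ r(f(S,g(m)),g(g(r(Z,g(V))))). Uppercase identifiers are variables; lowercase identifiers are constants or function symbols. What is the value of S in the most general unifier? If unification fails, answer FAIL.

g(m)

Decompose r/2: f(V,S) ≐ f(S,g(m)),  g(g(r(g(mk(m,X1)),X1))) ≐ g(g(r(Z,g(V)))).
Decompose f/2: V ≐ S,  S ≐ g(m).
Bind V := S; substituting into the one remaining equation that mentions V gives: g(g(r(g(mk(m,X1)),X1))) ≐ g(g(r(Z,g(S)))).
Bind S := g(m); substituting into the remaining equation gives: g(g(r(g(mk(m,X1)),X1))) ≐ g(g(r(Z,g(g(m))))). Substituting into the earlier binding gives V := g(m).
Decompose g/1: g(r(g(mk(m,X1)),X1)) ≐ g(r(Z,g(g(m)))).
Decompose g/1: r(g(mk(m,X1)),X1) ≐ r(Z,g(g(m))).
Decompose r/2: g(mk(m,X1)) ≐ Z,  X1 ≐ g(g(m)).
Bind Z := g(mk(m,X1)); no other remaining equation mentions Z.
Bind X1 := g(g(m)). Substituting into the earlier binding gives Z := g(mk(m,g(g(m)))).
MGU = { V := g(m), S := g(m), Z := g(mk(m,g(g(m)))), X1 := g(g(m)) }, so S := g(m).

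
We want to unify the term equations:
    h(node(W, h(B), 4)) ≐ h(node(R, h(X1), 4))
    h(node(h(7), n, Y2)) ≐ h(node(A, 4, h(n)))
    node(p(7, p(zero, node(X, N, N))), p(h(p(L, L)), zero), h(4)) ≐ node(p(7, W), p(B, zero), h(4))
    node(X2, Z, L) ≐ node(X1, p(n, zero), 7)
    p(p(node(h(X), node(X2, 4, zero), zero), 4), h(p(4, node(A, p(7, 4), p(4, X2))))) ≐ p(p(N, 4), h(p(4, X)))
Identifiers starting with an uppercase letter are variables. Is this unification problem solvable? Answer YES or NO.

NO

Decompose h/1: node(W, h(B), 4) ≐ node(R, h(X1), 4).
Decompose node/3: W ≐ R,  h(B) ≐ h(X1),  4 ≐ 4.
Bind W := R; substituting into the one remaining equation that mentions W gives: node(p(7, p(zero, node(X, N, N))), p(h(p(L, L)), zero), h(4)) ≐ node(p(7, R), p(B, zero), h(4)).
Decompose h/1: B ≐ X1.
Bind B := X1; substituting into the one remaining equation that mentions B gives: node(p(7, p(zero, node(X, N, N))), p(h(p(L, L)), zero), h(4)) ≐ node(p(7, R), p(X1, zero), h(4)).
Delete trivial equation 4 ≐ 4.
Decompose h/1: node(h(7), n, Y2) ≐ node(A, 4, h(n)).
Decompose node/3: h(7) ≐ A,  n ≐ 4,  Y2 ≐ h(n).
Bind A := h(7); substituting into the one remaining equation that mentions A gives: p(p(node(h(X), node(X2, 4, zero), zero), 4), h(p(4, node(h(7), p(7, 4), p(4, X2))))) ≐ p(p(N, 4), h(p(4, X))).
Clash: constants n and 4 differ; no unifier exists.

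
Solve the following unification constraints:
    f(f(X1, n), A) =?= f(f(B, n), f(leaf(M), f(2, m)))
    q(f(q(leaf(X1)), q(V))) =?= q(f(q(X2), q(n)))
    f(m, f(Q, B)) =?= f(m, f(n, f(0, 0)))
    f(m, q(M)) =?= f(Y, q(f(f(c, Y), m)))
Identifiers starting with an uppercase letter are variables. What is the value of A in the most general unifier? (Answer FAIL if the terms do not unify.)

Decompose f/2: f(X1, n) =?= f(B, n),  A =?= f(leaf(M), f(2, m)).
Decompose f/2: X1 =?= B,  n =?= n.
Bind X1 := B; substituting into the one remaining equation that mentions X1 gives: q(f(q(leaf(B)), q(V))) =?= q(f(q(X2), q(n))).
Delete trivial equation n =?= n.
Bind A := f(leaf(M), f(2, m)); no other remaining equation mentions A.
Decompose q/1: f(q(leaf(B)), q(V)) =?= f(q(X2), q(n)).
Decompose f/2: q(leaf(B)) =?= q(X2),  q(V) =?= q(n).
Decompose q/1: leaf(B) =?= X2.
Bind X2 := leaf(B); no other remaining equation mentions X2.
Decompose q/1: V =?= n.
Bind V := n; no other remaining equation mentions V.
Decompose f/2: m =?= m,  f(Q, B) =?= f(n, f(0, 0)).
Delete trivial equation m =?= m.
Decompose f/2: Q =?= n,  B =?= f(0, 0).
Bind Q := n; no other remaining equation mentions Q.
Bind B := f(0, 0); no other remaining equation mentions B. Substituting into the earlier bindings gives X1 := f(0, 0), X2 := leaf(f(0, 0)).
Decompose f/2: m =?= Y,  q(M) =?= q(f(f(c, Y), m)).
Bind Y := m; substituting into the remaining equation gives: q(M) =?= q(f(f(c, m), m)).
Decompose q/1: M =?= f(f(c, m), m).
Bind M := f(f(c, m), m). Substituting into the earlier binding gives A := f(leaf(f(f(c, m), m)), f(2, m)).
MGU = { X1 := f(0, 0), A := f(leaf(f(f(c, m), m)), f(2, m)), X2 := leaf(f(0, 0)), V := n, Q := n, B := f(0, 0), Y := m, M := f(f(c, m), m) }, so A := f(leaf(f(f(c, m), m)), f(2, m)).

f(leaf(f(f(c, m), m)), f(2, m))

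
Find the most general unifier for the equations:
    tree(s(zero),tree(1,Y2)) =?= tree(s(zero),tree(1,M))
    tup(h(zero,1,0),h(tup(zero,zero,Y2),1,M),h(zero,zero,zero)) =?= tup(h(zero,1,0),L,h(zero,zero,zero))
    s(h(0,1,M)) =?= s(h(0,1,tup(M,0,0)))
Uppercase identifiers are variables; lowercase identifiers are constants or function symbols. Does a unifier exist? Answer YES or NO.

NO

Decompose tree/2: s(zero) =?= s(zero),  tree(1,Y2) =?= tree(1,M).
Delete trivial equation s(zero) =?= s(zero).
Decompose tree/2: 1 =?= 1,  Y2 =?= M.
Delete trivial equation 1 =?= 1.
Bind Y2 := M; substituting into the one remaining equation that mentions Y2 gives: tup(h(zero,1,0),h(tup(zero,zero,M),1,M),h(zero,zero,zero)) =?= tup(h(zero,1,0),L,h(zero,zero,zero)).
Decompose tup/3: h(zero,1,0) =?= h(zero,1,0),  h(tup(zero,zero,M),1,M) =?= L,  h(zero,zero,zero) =?= h(zero,zero,zero).
Delete trivial equation h(zero,1,0) =?= h(zero,1,0).
Bind L := h(tup(zero,zero,M),1,M); no other remaining equation mentions L.
Delete trivial equation h(zero,zero,zero) =?= h(zero,zero,zero).
Decompose s/1: h(0,1,M) =?= h(0,1,tup(M,0,0)).
Decompose h/3: 0 =?= 0,  1 =?= 1,  M =?= tup(M,0,0).
Delete trivial equation 0 =?= 0.
Delete trivial equation 1 =?= 1.
Occurs check fails: M occurs in tup(M,0,0); the equation M =?= tup(M,0,0) has no finite solution.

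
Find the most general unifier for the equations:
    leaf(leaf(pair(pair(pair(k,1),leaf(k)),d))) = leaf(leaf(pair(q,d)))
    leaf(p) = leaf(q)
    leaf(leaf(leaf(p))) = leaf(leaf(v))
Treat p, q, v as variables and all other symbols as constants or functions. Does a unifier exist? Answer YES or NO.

Decompose leaf/1: leaf(pair(pair(pair(k,1),leaf(k)),d)) = leaf(pair(q,d)).
Decompose leaf/1: pair(pair(pair(k,1),leaf(k)),d) = pair(q,d).
Decompose pair/2: pair(pair(k,1),leaf(k)) = q,  d = d.
Bind q := pair(pair(k,1),leaf(k)); substituting into the one remaining equation that mentions q gives: leaf(p) = leaf(pair(pair(k,1),leaf(k))).
Delete trivial equation d = d.
Decompose leaf/1: p = pair(pair(k,1),leaf(k)).
Bind p := pair(pair(k,1),leaf(k)); substituting into the remaining equation gives: leaf(leaf(leaf(pair(pair(k,1),leaf(k))))) = leaf(leaf(v)).
Decompose leaf/1: leaf(leaf(pair(pair(k,1),leaf(k)))) = leaf(v).
Decompose leaf/1: leaf(pair(pair(k,1),leaf(k))) = v.
Bind v := leaf(pair(pair(k,1),leaf(k))).
No equations remain and no clash or occurs-check failure arose, so a unifier exists.

YES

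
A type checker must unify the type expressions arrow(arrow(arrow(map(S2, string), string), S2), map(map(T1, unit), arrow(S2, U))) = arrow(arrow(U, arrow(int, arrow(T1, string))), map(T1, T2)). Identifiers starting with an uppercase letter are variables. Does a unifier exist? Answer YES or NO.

NO

Decompose arrow/2: arrow(arrow(map(S2, string), string), S2) = arrow(U, arrow(int, arrow(T1, string))),  map(map(T1, unit), arrow(S2, U)) = map(T1, T2).
Decompose arrow/2: arrow(map(S2, string), string) = U,  S2 = arrow(int, arrow(T1, string)).
Bind U := arrow(map(S2, string), string); substituting into the one remaining equation that mentions U gives: map(map(T1, unit), arrow(S2, arrow(map(S2, string), string))) = map(T1, T2).
Bind S2 := arrow(int, arrow(T1, string)); substituting into the remaining equation gives: map(map(T1, unit), arrow(arrow(int, arrow(T1, string)), arrow(map(arrow(int, arrow(T1, string)), string), string))) = map(T1, T2). Substituting into the earlier binding gives U := arrow(map(arrow(int, arrow(T1, string)), string), string).
Decompose map/2: map(T1, unit) = T1,  arrow(arrow(int, arrow(T1, string)), arrow(map(arrow(int, arrow(T1, string)), string), string)) = T2.
Occurs check fails: T1 occurs in map(T1, unit); the equation T1 = map(T1, unit) has no finite solution.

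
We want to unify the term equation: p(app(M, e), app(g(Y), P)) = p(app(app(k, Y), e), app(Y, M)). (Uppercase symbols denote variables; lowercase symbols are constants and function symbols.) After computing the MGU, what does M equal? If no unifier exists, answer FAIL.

FAIL

Decompose p/2: app(M, e) = app(app(k, Y), e),  app(g(Y), P) = app(Y, M).
Decompose app/2: M = app(k, Y),  e = e.
Bind M := app(k, Y); substituting into the one remaining equation that mentions M gives: app(g(Y), P) = app(Y, app(k, Y)).
Delete trivial equation e = e.
Decompose app/2: g(Y) = Y,  P = app(k, Y).
Occurs check fails: Y occurs in g(Y); the equation Y = g(Y) has no finite solution.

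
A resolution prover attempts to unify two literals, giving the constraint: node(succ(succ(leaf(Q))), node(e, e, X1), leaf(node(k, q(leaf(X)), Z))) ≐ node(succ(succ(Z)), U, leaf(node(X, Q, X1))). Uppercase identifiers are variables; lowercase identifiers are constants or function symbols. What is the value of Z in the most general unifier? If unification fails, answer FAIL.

Decompose node/3: succ(succ(leaf(Q))) ≐ succ(succ(Z)),  node(e, e, X1) ≐ U,  leaf(node(k, q(leaf(X)), Z)) ≐ leaf(node(X, Q, X1)).
Decompose succ/1: succ(leaf(Q)) ≐ succ(Z).
Decompose succ/1: leaf(Q) ≐ Z.
Bind Z := leaf(Q); substituting into the one remaining equation that mentions Z gives: leaf(node(k, q(leaf(X)), leaf(Q))) ≐ leaf(node(X, Q, X1)).
Bind U := node(e, e, X1); no other remaining equation mentions U.
Decompose leaf/1: node(k, q(leaf(X)), leaf(Q)) ≐ node(X, Q, X1).
Decompose node/3: k ≐ X,  q(leaf(X)) ≐ Q,  leaf(Q) ≐ X1.
Bind X := k; substituting into the one remaining equation that mentions X gives: q(leaf(k)) ≐ Q.
Bind Q := q(leaf(k)); substituting into the remaining equation gives: leaf(q(leaf(k))) ≐ X1. Substituting into the earlier binding gives Z := leaf(q(leaf(k))).
Bind X1 := leaf(q(leaf(k))). Substituting into the earlier binding gives U := node(e, e, leaf(q(leaf(k)))).
MGU = { Z ↦ leaf(q(leaf(k))), U ↦ node(e, e, leaf(q(leaf(k)))), X ↦ k, Q ↦ q(leaf(k)), X1 ↦ leaf(q(leaf(k))) }, so Z ↦ leaf(q(leaf(k))).

leaf(q(leaf(k)))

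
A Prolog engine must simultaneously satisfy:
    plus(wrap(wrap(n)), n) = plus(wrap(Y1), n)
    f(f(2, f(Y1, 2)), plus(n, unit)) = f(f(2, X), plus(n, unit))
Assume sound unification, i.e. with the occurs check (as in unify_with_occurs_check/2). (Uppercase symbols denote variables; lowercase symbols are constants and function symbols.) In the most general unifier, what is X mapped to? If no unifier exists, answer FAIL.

f(wrap(n), 2)

Decompose plus/2: wrap(wrap(n)) = wrap(Y1),  n = n.
Decompose wrap/1: wrap(n) = Y1.
Bind Y1 := wrap(n); substituting into the one remaining equation that mentions Y1 gives: f(f(2, f(wrap(n), 2)), plus(n, unit)) = f(f(2, X), plus(n, unit)).
Delete trivial equation n = n.
Decompose f/2: f(2, f(wrap(n), 2)) = f(2, X),  plus(n, unit) = plus(n, unit).
Decompose f/2: 2 = 2,  f(wrap(n), 2) = X.
Delete trivial equation 2 = 2.
Bind X := f(wrap(n), 2); no other remaining equation mentions X.
Delete trivial equation plus(n, unit) = plus(n, unit).
MGU = { Y1 -> wrap(n), X -> f(wrap(n), 2) }, so X -> f(wrap(n), 2).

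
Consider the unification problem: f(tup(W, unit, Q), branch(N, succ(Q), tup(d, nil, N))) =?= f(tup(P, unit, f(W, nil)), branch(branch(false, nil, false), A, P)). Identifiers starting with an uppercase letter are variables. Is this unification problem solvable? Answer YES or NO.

Decompose f/2: tup(W, unit, Q) =?= tup(P, unit, f(W, nil)),  branch(N, succ(Q), tup(d, nil, N)) =?= branch(branch(false, nil, false), A, P).
Decompose tup/3: W =?= P,  unit =?= unit,  Q =?= f(W, nil).
Bind W := P; substituting into the one remaining equation that mentions W gives: Q =?= f(P, nil).
Delete trivial equation unit =?= unit.
Bind Q := f(P, nil); substituting into the remaining equation gives: branch(N, succ(f(P, nil)), tup(d, nil, N)) =?= branch(branch(false, nil, false), A, P).
Decompose branch/3: N =?= branch(false, nil, false),  succ(f(P, nil)) =?= A,  tup(d, nil, N) =?= P.
Bind N := branch(false, nil, false); substituting into the one remaining equation that mentions N gives: tup(d, nil, branch(false, nil, false)) =?= P.
Bind A := succ(f(P, nil)); no other remaining equation mentions A.
Bind P := tup(d, nil, branch(false, nil, false)). Substituting into the earlier bindings gives W := tup(d, nil, branch(false, nil, false)), Q := f(tup(d, nil, branch(false, nil, false)), nil), A := succ(f(tup(d, nil, branch(false, nil, false)), nil)).
No equations remain and no clash or occurs-check failure arose, so a unifier exists.

YES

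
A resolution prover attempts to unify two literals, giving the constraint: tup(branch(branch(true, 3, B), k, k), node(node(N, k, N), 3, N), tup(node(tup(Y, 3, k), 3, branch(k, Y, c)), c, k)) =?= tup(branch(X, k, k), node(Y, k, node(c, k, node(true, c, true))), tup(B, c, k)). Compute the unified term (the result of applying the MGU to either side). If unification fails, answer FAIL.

Decompose tup/3: branch(branch(true, 3, B), k, k) =?= branch(X, k, k),  node(node(N, k, N), 3, N) =?= node(Y, k, node(c, k, node(true, c, true))),  tup(node(tup(Y, 3, k), 3, branch(k, Y, c)), c, k) =?= tup(B, c, k).
Decompose branch/3: branch(true, 3, B) =?= X,  k =?= k,  k =?= k.
Bind X := branch(true, 3, B); no other remaining equation mentions X.
Delete trivial equation k =?= k.
Delete trivial equation k =?= k.
Decompose node/3: node(N, k, N) =?= Y,  3 =?= k,  N =?= node(c, k, node(true, c, true)).
Bind Y := node(N, k, N); substituting into the one remaining equation that mentions Y gives: tup(node(tup(node(N, k, N), 3, k), 3, branch(k, node(N, k, N), c)), c, k) =?= tup(B, c, k).
Clash: constants 3 and k differ; no unifier exists.

FAIL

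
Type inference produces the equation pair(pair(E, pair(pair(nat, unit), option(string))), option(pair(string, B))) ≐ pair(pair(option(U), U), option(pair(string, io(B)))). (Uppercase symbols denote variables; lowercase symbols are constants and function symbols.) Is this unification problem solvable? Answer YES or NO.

Decompose pair/2: pair(E, pair(pair(nat, unit), option(string))) ≐ pair(option(U), U),  option(pair(string, B)) ≐ option(pair(string, io(B))).
Decompose pair/2: E ≐ option(U),  pair(pair(nat, unit), option(string)) ≐ U.
Bind E := option(U); no other remaining equation mentions E.
Bind U := pair(pair(nat, unit), option(string)); no other remaining equation mentions U. Substituting into the earlier binding gives E := option(pair(pair(nat, unit), option(string))).
Decompose option/1: pair(string, B) ≐ pair(string, io(B)).
Decompose pair/2: string ≐ string,  B ≐ io(B).
Delete trivial equation string ≐ string.
Occurs check fails: B occurs in io(B); the equation B ≐ io(B) has no finite solution.

NO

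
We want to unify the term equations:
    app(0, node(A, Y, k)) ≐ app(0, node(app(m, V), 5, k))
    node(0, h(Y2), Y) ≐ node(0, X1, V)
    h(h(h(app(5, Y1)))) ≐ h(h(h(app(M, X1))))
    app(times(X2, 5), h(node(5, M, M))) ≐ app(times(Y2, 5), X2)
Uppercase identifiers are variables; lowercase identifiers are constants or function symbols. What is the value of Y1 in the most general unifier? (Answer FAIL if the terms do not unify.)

h(h(node(5, 5, 5)))

Decompose app/2: 0 ≐ 0,  node(A, Y, k) ≐ node(app(m, V), 5, k).
Delete trivial equation 0 ≐ 0.
Decompose node/3: A ≐ app(m, V),  Y ≐ 5,  k ≐ k.
Bind A := app(m, V); no other remaining equation mentions A.
Bind Y := 5; substituting into the one remaining equation that mentions Y gives: node(0, h(Y2), 5) ≐ node(0, X1, V).
Delete trivial equation k ≐ k.
Decompose node/3: 0 ≐ 0,  h(Y2) ≐ X1,  5 ≐ V.
Delete trivial equation 0 ≐ 0.
Bind X1 := h(Y2); substituting into the one remaining equation that mentions X1 gives: h(h(h(app(5, Y1)))) ≐ h(h(h(app(M, h(Y2))))).
Bind V := 5; no other remaining equation mentions V. Substituting into the earlier binding gives A := app(m, 5).
Decompose h/1: h(h(app(5, Y1))) ≐ h(h(app(M, h(Y2)))).
Decompose h/1: h(app(5, Y1)) ≐ h(app(M, h(Y2))).
Decompose h/1: app(5, Y1) ≐ app(M, h(Y2)).
Decompose app/2: 5 ≐ M,  Y1 ≐ h(Y2).
Bind M := 5; substituting into the one remaining equation that mentions M gives: app(times(X2, 5), h(node(5, 5, 5))) ≐ app(times(Y2, 5), X2).
Bind Y1 := h(Y2); no other remaining equation mentions Y1.
Decompose app/2: times(X2, 5) ≐ times(Y2, 5),  h(node(5, 5, 5)) ≐ X2.
Decompose times/2: X2 ≐ Y2,  5 ≐ 5.
Bind X2 := Y2; substituting into the one remaining equation that mentions X2 gives: h(node(5, 5, 5)) ≐ Y2.
Delete trivial equation 5 ≐ 5.
Bind Y2 := h(node(5, 5, 5)). Substituting into the earlier bindings gives X1 := h(h(node(5, 5, 5))), Y1 := h(h(node(5, 5, 5))), X2 := h(node(5, 5, 5)).
MGU = { A ↦ app(m, 5), Y ↦ 5, X1 ↦ h(h(node(5, 5, 5))), V ↦ 5, M ↦ 5, Y1 ↦ h(h(node(5, 5, 5))), X2 ↦ h(node(5, 5, 5)), Y2 ↦ h(node(5, 5, 5)) }, so Y1 ↦ h(h(node(5, 5, 5))).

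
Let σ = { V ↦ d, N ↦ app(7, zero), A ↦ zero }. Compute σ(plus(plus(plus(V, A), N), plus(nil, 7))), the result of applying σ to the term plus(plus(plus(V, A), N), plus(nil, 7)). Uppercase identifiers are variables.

Replace each occurrence of V with d.
Replace each occurrence of N with app(7, zero).
Replace each occurrence of A with zero.
Result: plus(plus(plus(d, zero), app(7, zero)), plus(nil, 7)).

plus(plus(plus(d, zero), app(7, zero)), plus(nil, 7))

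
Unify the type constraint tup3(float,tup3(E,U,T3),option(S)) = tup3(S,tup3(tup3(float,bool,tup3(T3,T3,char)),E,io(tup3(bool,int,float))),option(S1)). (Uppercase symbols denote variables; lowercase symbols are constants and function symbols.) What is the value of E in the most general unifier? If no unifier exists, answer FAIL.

tup3(float,bool,tup3(io(tup3(bool,int,float)),io(tup3(bool,int,float)),char))

Decompose tup3/3: float = S,  tup3(E,U,T3) = tup3(tup3(float,bool,tup3(T3,T3,char)),E,io(tup3(bool,int,float))),  option(S) = option(S1).
Bind S := float; substituting into the one remaining equation that mentions S gives: option(float) = option(S1).
Decompose tup3/3: E = tup3(float,bool,tup3(T3,T3,char)),  U = E,  T3 = io(tup3(bool,int,float)).
Bind E := tup3(float,bool,tup3(T3,T3,char)); substituting into the one remaining equation that mentions E gives: U = tup3(float,bool,tup3(T3,T3,char)).
Bind U := tup3(float,bool,tup3(T3,T3,char)); no other remaining equation mentions U.
Bind T3 := io(tup3(bool,int,float)); no other remaining equation mentions T3. Substituting into the earlier bindings gives E := tup3(float,bool,tup3(io(tup3(bool,int,float)),io(tup3(bool,int,float)),char)), U := tup3(float,bool,tup3(io(tup3(bool,int,float)),io(tup3(bool,int,float)),char)).
Decompose option/1: float = S1.
Bind S1 := float.
MGU = { S := float, E := tup3(float,bool,tup3(io(tup3(bool,int,float)),io(tup3(bool,int,float)),char)), U := tup3(float,bool,tup3(io(tup3(bool,int,float)),io(tup3(bool,int,float)),char)), T3 := io(tup3(bool,int,float)), S1 := float }, so E := tup3(float,bool,tup3(io(tup3(bool,int,float)),io(tup3(bool,int,float)),char)).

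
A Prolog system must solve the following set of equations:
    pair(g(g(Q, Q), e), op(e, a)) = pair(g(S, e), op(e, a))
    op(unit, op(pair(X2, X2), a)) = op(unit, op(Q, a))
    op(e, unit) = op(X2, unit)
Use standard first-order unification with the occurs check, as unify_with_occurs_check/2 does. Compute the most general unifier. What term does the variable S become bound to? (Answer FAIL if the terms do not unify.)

g(pair(e, e), pair(e, e))

Decompose pair/2: g(g(Q, Q), e) = g(S, e),  op(e, a) = op(e, a).
Decompose g/2: g(Q, Q) = S,  e = e.
Bind S := g(Q, Q); no other remaining equation mentions S.
Delete trivial equation e = e.
Delete trivial equation op(e, a) = op(e, a).
Decompose op/2: unit = unit,  op(pair(X2, X2), a) = op(Q, a).
Delete trivial equation unit = unit.
Decompose op/2: pair(X2, X2) = Q,  a = a.
Bind Q := pair(X2, X2); no other remaining equation mentions Q. Substituting into the earlier binding gives S := g(pair(X2, X2), pair(X2, X2)).
Delete trivial equation a = a.
Decompose op/2: e = X2,  unit = unit.
Bind X2 := e; no other remaining equation mentions X2. Substituting into the earlier bindings gives S := g(pair(e, e), pair(e, e)), Q := pair(e, e).
Delete trivial equation unit = unit.
MGU = { S = g(pair(e, e), pair(e, e)), Q = pair(e, e), X2 = e }, so S = g(pair(e, e), pair(e, e)).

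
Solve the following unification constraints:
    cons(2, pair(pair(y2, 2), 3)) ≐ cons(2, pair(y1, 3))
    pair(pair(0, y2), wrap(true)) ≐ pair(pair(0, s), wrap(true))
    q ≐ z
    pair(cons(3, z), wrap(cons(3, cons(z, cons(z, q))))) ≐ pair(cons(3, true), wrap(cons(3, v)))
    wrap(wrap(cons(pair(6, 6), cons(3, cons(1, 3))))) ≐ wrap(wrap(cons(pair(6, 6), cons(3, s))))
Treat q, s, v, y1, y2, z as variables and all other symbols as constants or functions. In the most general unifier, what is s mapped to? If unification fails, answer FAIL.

cons(1, 3)

Decompose cons/2: 2 ≐ 2,  pair(pair(y2, 2), 3) ≐ pair(y1, 3).
Delete trivial equation 2 ≐ 2.
Decompose pair/2: pair(y2, 2) ≐ y1,  3 ≐ 3.
Bind y1 := pair(y2, 2); no other remaining equation mentions y1.
Delete trivial equation 3 ≐ 3.
Decompose pair/2: pair(0, y2) ≐ pair(0, s),  wrap(true) ≐ wrap(true).
Decompose pair/2: 0 ≐ 0,  y2 ≐ s.
Delete trivial equation 0 ≐ 0.
Bind y2 := s; no other remaining equation mentions y2. Substituting into the earlier binding gives y1 := pair(s, 2).
Delete trivial equation wrap(true) ≐ wrap(true).
Bind q := z; substituting into the one remaining equation that mentions q gives: pair(cons(3, z), wrap(cons(3, cons(z, cons(z, z))))) ≐ pair(cons(3, true), wrap(cons(3, v))).
Decompose pair/2: cons(3, z) ≐ cons(3, true),  wrap(cons(3, cons(z, cons(z, z)))) ≐ wrap(cons(3, v)).
Decompose cons/2: 3 ≐ 3,  z ≐ true.
Delete trivial equation 3 ≐ 3.
Bind z := true; substituting into the one remaining equation that mentions z gives: wrap(cons(3, cons(true, cons(true, true)))) ≐ wrap(cons(3, v)). Substituting into the earlier binding gives q := true.
Decompose wrap/1: cons(3, cons(true, cons(true, true))) ≐ cons(3, v).
Decompose cons/2: 3 ≐ 3,  cons(true, cons(true, true)) ≐ v.
Delete trivial equation 3 ≐ 3.
Bind v := cons(true, cons(true, true)); no other remaining equation mentions v.
Decompose wrap/1: wrap(cons(pair(6, 6), cons(3, cons(1, 3)))) ≐ wrap(cons(pair(6, 6), cons(3, s))).
Decompose wrap/1: cons(pair(6, 6), cons(3, cons(1, 3))) ≐ cons(pair(6, 6), cons(3, s)).
Decompose cons/2: pair(6, 6) ≐ pair(6, 6),  cons(3, cons(1, 3)) ≐ cons(3, s).
Delete trivial equation pair(6, 6) ≐ pair(6, 6).
Decompose cons/2: 3 ≐ 3,  cons(1, 3) ≐ s.
Delete trivial equation 3 ≐ 3.
Bind s := cons(1, 3). Substituting into the earlier bindings gives y1 := pair(cons(1, 3), 2), y2 := cons(1, 3).
MGU = { y1 := pair(cons(1, 3), 2), y2 := cons(1, 3), q := true, z := true, v := cons(true, cons(true, true)), s := cons(1, 3) }, so s := cons(1, 3).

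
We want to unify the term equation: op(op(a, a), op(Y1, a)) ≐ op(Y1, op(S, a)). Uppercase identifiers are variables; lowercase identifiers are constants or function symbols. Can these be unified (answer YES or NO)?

Decompose op/2: op(a, a) ≐ Y1,  op(Y1, a) ≐ op(S, a).
Bind Y1 := op(a, a); substituting into the remaining equation gives: op(op(a, a), a) ≐ op(S, a).
Decompose op/2: op(a, a) ≐ S,  a ≐ a.
Bind S := op(a, a); no other remaining equation mentions S.
Delete trivial equation a ≐ a.
No equations remain and no clash or occurs-check failure arose, so a unifier exists.

YES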